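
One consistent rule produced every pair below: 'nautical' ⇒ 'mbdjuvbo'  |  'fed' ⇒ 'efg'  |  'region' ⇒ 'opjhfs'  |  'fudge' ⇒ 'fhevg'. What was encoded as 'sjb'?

The output letters match the input read backwards, each shifted +1: nautical reversed is lacituan. The word is reversed, then every letter is shifted forward by 1.
Reversing it on sjb: shift back: s−1=r, j−1=i, b−1=a → ria; then reverse → air.

air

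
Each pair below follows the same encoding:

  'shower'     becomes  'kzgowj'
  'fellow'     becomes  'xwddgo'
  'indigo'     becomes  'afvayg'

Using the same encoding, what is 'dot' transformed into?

vgl

Compare letters: s→k is +18, h→z is +18, o→g is +18 — a constant shift. Every letter moves 18 places later in the alphabet, wrapping around z→a.
On dot: d+18=v, o+18=g, t+18=l.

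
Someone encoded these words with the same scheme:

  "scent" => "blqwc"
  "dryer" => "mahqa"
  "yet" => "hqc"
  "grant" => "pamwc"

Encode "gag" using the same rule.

The shift depends on letter class: consonant s→b is +9, but vowel e→q is +12. Vowels shift forward by 12 and consonants shift forward by 9.
On gag: g(cons)+9=p, a(vowel)+12=m, g(cons)+9=p.

pmp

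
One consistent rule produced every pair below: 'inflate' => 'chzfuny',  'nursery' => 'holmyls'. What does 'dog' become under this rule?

Compare letters: i→c is +20, n→h is +20, f→z is +20 — a constant shift. Every letter moves 20 places later in the alphabet, wrapping around z→a.
Applying it to dog: d+20=x, o+20=i, g+20=a.

xia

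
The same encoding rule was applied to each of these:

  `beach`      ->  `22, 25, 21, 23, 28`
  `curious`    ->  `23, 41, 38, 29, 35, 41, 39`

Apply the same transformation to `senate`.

The number is (letter's place in the alphabet, a=1) + 20.
Applying it to senate: s=19→39, e=5→25, n=14→34, a=1→21, t=20→40, e=5→25.

39, 25, 34, 21, 40, 25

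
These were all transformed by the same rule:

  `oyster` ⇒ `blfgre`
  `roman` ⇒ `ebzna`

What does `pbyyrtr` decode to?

Compare letters: o→b is +13, y→l is +13, s→f is +13 — a constant shift. Every letter moves 13 places later in the alphabet, wrapping around z→a.
Decoding pbyyrtr: p−13=c, b−13=o, y−13=l, y−13=l, r−13=e, t−13=g, r−13=e.

college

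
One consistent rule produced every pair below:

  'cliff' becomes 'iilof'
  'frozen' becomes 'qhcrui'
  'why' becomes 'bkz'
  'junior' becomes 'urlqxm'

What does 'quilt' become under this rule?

wolxt

The output letters match the input read backwards, each shifted +3: cliff reversed is ffilc. The word is reversed, then every letter is shifted forward by 3.
On quilt: reverse → tliuq; then shift: t+3=w, l+3=o, i+3=l, u+3=x, q+3=t.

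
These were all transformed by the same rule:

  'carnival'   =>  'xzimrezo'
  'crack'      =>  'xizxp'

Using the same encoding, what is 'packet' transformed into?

This is the alphabet-reversal cipher (Atbash): a becomes z, b becomes y, etc.
On packet: p↔k, a↔z, c↔x, k↔p, e↔v, t↔g.

kzxpvg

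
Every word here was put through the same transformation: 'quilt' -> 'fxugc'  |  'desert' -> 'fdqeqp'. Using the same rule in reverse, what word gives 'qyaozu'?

The output letters match the input read backwards, each shifted +12: quilt reversed is tliuq. Two steps: reverse the string, then apply a Caesar shift of +12.
Undoing it on qyaozu: shift back: q−12=e, y−12=m, a−12=o, o−12=c, z−12=n, u−12=i → emocni; then reverse → income.

income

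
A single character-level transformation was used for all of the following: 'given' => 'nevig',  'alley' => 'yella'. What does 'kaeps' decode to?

The output letters match the input read backwards: given reversed is nevig. The word is simply reversed.
Reversing it on kaeps: then reverse → speak.

speak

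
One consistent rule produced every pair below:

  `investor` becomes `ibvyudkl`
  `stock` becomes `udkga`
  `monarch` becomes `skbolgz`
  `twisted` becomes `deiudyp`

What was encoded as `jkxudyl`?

i(8)→i(8) and n(13)→b(1) fit y≡9x+14 (mod 26); the inverse of 9 mod 26 is 3. Each letter's alphabet position (a=0..z=25) is mapped through 9·x+14 mod 26 — an affine cipher.
Reversing it on jkxudyl: j(9)→3·(9−14)≡11=l; k(10)→3·(10−14)≡14=o; x(23)→3·(23−14)≡1=b; u(20)→3·(20−14)≡18=s; d(3)→3·(3−14)≡19=t; y(24)→3·(24−14)≡4=e; l(11)→3·(11−14)≡17=r (all mod 26).

lobster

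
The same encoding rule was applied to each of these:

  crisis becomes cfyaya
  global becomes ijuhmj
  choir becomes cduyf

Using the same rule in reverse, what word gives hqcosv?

bucket

c(2)→c(2) and r(17)→f(5) fit y≡21x+12 (mod 26); the inverse of 21 mod 26 is 5. Treating letters as 0–25, the rule is x ↦ 21x + 12 (mod 26).
Decoding hqcosv: h(7)→5·(7−12)≡1=b; q(16)→5·(16−12)≡20=u; c(2)→5·(2−12)≡2=c; o(14)→5·(14−12)≡10=k; s(18)→5·(18−12)≡4=e; v(21)→5·(21−12)≡19=t (all mod 26).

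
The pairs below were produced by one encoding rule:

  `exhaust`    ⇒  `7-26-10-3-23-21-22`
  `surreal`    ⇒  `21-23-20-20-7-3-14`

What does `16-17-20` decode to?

nor

Each letter is replaced by its alphabet position (a=1..z=26) + 2.
Decoding 16-17-20: 16→(16−2)÷1=14=n, 17→(17−2)÷1=15=o, 20→(20−2)÷1=18=r.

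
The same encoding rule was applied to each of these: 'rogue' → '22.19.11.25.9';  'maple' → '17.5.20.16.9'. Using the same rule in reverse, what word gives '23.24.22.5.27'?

r is letter #18 and maps to 22: an offset of 4. Letters become their 1-based position plus 4 (so a→5, b→6, …).
Reversing it on 23.24.22.5.27: 23→(23−4)÷1=19=s, 24→(24−4)÷1=20=t, 22→(22−4)÷1=18=r, 5→(5−4)÷1=1=a, 27→(27−4)÷1=23=w.

straw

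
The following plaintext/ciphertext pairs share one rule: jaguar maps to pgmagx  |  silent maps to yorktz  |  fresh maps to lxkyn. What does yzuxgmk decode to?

storage

Compare letters: j→p is +6, a→g is +6, g→m is +6 — a constant shift. It's a constant shift of +6 (ROT6).
Reversing it on yzuxgmk: y−6=s, z−6=t, u−6=o, x−6=r, g−6=a, m−6=g, k−6=e.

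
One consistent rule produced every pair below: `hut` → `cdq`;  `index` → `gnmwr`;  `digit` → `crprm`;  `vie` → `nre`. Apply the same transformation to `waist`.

cbrjf

The output letters match the input read backwards, each shifted +9: hut reversed is tuh. Read the word backwards and shift each letter +9.
For waist: reverse → tsiaw; then shift: t+9=c, s+9=b, i+9=r, a+9=j, w+9=f.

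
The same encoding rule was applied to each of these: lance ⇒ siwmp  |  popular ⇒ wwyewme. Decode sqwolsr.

lineage

Each letter shifts forward by (position + 7), i.e. 7, 8, 9, … — the shift grows by one for each successive letter.
Reversing it on sqwolsr: s−7=l, q−8=i, w−9=n, o−10=e, l−11=a, s−12=g, r−13=e.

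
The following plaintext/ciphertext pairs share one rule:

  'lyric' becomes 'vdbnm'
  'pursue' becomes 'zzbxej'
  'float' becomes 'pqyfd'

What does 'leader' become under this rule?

vjkiow

Shifts by position in lyric: pos 0: l→v (+10), pos 1: y→d (+5), pos 2: r→b (+10), pos 3: i→n (+5) — repeating every 2. A repeating key of period 2 is used — shifts +10, +5 over and over.
Applying it to leader: l+10=v, e+5=j, a+10=k, d+5=i, e+10=o, r+5=w.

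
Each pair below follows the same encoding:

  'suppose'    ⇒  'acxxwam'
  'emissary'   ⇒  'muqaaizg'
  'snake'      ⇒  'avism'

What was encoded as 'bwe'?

tow

Compare letters: s→a is +8, u→c is +8, p→x is +8 — a constant shift. Each letter is shifted forward by 8 in the alphabet (a Caesar shift of +8).
Undoing it on bwe: b−8=t, w−8=o, e−8=w.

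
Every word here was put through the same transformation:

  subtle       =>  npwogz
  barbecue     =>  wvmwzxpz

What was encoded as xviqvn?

Compare letters: s→n is +21, u→p is +21, b→w is +21 — a constant shift. Each letter is shifted forward by 21 in the alphabet (a Caesar shift of +21).
Decoding xviqvn: x−21=c, v−21=a, i−21=n, q−21=v, v−21=a, n−21=s.

canvas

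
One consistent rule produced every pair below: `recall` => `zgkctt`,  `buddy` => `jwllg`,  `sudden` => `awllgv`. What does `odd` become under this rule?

The shift depends on letter class: consonant r→z is +8, but vowel e→g is +2. Vowels shift forward by 2 and consonants shift forward by 8.
For odd: o(vowel)+2=q, d(cons)+8=l, d(cons)+8=l.

qll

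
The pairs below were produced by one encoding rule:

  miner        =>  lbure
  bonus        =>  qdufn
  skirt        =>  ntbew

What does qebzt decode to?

brick

m(12)→l(11) and i(8)→b(1) fit y≡9x+7 (mod 26); the inverse of 9 mod 26 is 3. Each letter's alphabet position (a=0..z=25) is mapped through 9·x+7 mod 26 — an affine cipher.
Reversing it on qebzt: q(16)→3·(16−7)≡1=b; e(4)→3·(4−7)≡17=r; b(1)→3·(1−7)≡8=i; z(25)→3·(25−7)≡2=c; t(19)→3·(19−7)≡10=k (all mod 26).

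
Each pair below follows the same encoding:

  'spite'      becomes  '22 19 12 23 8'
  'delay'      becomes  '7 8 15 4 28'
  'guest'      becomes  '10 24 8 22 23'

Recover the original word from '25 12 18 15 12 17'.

Letters become their 1-based position plus 3 (so a→4, b→5, …).
Reversing it on 25 12 18 15 12 17: 25→(25−3)÷1=22=v, 12→(12−3)÷1=9=i, 18→(18−3)÷1=15=o, 15→(15−3)÷1=12=l, 12→(12−3)÷1=9=i, 17→(17−3)÷1=14=n.

violin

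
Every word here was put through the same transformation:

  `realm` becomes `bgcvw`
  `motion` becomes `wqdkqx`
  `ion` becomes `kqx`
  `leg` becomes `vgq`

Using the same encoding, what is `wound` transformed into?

gqwxn

The shift depends on letter class: consonant r→b is +10, but vowel e→g is +2. Vowels shift forward by 2 and consonants shift forward by 10.
For wound: w(cons)+10=g, o(vowel)+2=q, u(vowel)+2=w, n(cons)+10=x, d(cons)+10=n.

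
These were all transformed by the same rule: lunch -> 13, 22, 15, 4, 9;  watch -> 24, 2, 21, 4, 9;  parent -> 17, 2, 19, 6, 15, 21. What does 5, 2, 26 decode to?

day

The number is (letter's place in the alphabet, a=1) + 1.
Decoding 5, 2, 26: 5→(5−1)÷1=4=d, 2→(2−1)÷1=1=a, 26→(26−1)÷1=25=y.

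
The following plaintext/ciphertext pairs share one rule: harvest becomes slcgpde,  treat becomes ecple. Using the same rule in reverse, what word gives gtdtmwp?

Compare letters: h→s is +11, a→l is +11, r→c is +11 — a constant shift. Each letter is shifted forward by 11 in the alphabet (a Caesar shift of +11).
Reversing it on gtdtmwp: g−11=v, t−11=i, d−11=s, t−11=i, m−11=b, w−11=l, p−11=e.

visible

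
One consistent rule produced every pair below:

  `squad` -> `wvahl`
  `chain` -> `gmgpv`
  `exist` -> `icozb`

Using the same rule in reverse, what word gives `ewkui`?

arena

In squad: s→w is +4, q→v is +5, u→a is +6, a→h is +7 — the shift increases by 1 each position. The shift increases by 1 at each position, starting from +4: 4, 5, 6, ….
Decoding ewkui: e−4=a, w−5=r, k−6=e, u−7=n, i−8=a.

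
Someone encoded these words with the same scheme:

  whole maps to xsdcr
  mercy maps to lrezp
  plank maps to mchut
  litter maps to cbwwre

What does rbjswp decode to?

eighty

w(22)→x(23) and h(7)→s(18) fit y≡9x+7 (mod 26); the inverse of 9 mod 26 is 3. This is an affine cipher: with a=0,…,z=25, each position x becomes (9x+7) mod 26.
Decoding rbjswp: r(17)→3·(17−7)≡4=e; b(1)→3·(1−7)≡8=i; j(9)→3·(9−7)≡6=g; s(18)→3·(18−7)≡7=h; w(22)→3·(22−7)≡19=t; p(15)→3·(15−7)≡24=y (all mod 26).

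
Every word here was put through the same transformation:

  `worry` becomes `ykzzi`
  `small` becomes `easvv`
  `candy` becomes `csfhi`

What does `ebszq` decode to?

shark

This is an affine cipher: with a=0,…,z=25, each position x becomes (5x+18) mod 26.
Decoding ebszq: e(4)→21·(4−18)≡18=s; b(1)→21·(1−18)≡7=h; s(18)→21·(18−18)≡0=a; z(25)→21·(25−18)≡17=r; q(16)→21·(16−18)≡10=k (all mod 26).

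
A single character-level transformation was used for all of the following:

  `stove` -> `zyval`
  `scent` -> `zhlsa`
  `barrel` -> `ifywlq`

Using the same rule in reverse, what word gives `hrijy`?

amber

Shifts by position in stove: pos 0: s→z (+7), pos 1: t→y (+5), pos 2: o→v (+7), pos 3: v→a (+5) — repeating every 2. The shifts repeat in a cycle of length 2: positions 0,1,… shift by +7, +5, then the pattern repeats.
Decoding hrijy: h−7=a, r−5=m, i−7=b, j−5=e, y−7=r.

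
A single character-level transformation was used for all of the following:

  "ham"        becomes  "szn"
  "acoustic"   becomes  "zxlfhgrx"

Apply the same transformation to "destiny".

Each pair mirrors across the alphabet (h↔s, a↔z, m↔n): positions sum to 25. Letters are reflected about the middle of the alphabet (position → 25−position): Atbash.
Applying it to destiny: d↔w, e↔v, s↔h, t↔g, i↔r, n↔m, y↔b.

wvhgrmb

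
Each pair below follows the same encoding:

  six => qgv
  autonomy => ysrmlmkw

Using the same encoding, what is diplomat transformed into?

Compare letters: s→q is +24, i→g is +24, x→v is +24 — a constant shift. This is a Caesar cipher with shift 24.
For diplomat: d+24=b, i+24=g, p+24=n, l+24=j, o+24=m, m+24=k, a+24=y, t+24=r.

bgnjmkyr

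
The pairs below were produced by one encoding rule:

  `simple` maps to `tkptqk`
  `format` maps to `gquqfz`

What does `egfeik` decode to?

In simple: s→t is +1, i→k is +2, m→p is +3, p→t is +4 — the shift increases by 1 each position. The shift increases by 1 at each position, starting from +1: 1, 2, 3, ….
Reversing it on egfeik: e−1=d, g−2=e, f−3=c, e−4=a, i−5=d, k−6=e.

decade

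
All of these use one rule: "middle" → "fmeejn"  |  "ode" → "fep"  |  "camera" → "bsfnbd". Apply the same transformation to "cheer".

sffid

The output letters match the input read backwards, each shifted +1: middle reversed is elddim. Two steps: reverse the string, then apply a Caesar shift of +1.
Applying it to cheer: reverse → reehc; then shift: r+1=s, e+1=f, e+1=f, h+1=i, c+1=d.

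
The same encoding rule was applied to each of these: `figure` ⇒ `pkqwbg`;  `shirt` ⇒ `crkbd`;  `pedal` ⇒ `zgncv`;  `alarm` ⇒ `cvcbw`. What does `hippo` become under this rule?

rkzzq

The shift depends on letter class: consonant f→p is +10, but vowel i→k is +2. Vowels shift forward by 2 and consonants shift forward by 10.
For hippo: h(cons)+10=r, i(vowel)+2=k, p(cons)+10=z, p(cons)+10=z, o(vowel)+2=q.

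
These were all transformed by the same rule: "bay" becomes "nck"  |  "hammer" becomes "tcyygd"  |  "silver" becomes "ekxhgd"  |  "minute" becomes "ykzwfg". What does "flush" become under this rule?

rxwet

Vowels shift forward by 2 and consonants shift forward by 12.
Applying it to flush: f(cons)+12=r, l(cons)+12=x, u(vowel)+2=w, s(cons)+12=e, h(cons)+12=t.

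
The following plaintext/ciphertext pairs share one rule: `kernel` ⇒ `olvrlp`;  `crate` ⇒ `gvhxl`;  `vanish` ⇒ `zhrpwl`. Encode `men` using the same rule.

qlr

The shift depends on letter class: consonant k→o is +4, but vowel e→l is +7. Vowels shift forward by 7 and consonants shift forward by 4.
On men: m(cons)+4=q, e(vowel)+7=l, n(cons)+4=r.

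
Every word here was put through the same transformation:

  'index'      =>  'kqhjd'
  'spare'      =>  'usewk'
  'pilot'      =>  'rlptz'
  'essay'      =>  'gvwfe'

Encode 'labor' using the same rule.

ndftx

In index: i→k is +2, n→q is +3, d→h is +4, e→j is +5 — the shift increases by 1 each position. Letter i (0-indexed) is shifted by i+2, so successive shifts are 2, 3, 4, ….
For labor: l+2=n, a+3=d, b+4=f, o+5=t, r+6=x.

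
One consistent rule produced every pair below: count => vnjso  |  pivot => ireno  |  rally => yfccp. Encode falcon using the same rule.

c(2)→v(21) and o(14)→n(13) fit y≡21x+5 (mod 26); the inverse of 21 mod 26 is 5. This is an affine cipher: with a=0,…,z=25, each position x becomes (21x+5) mod 26.
For falcon: f(5)→21·5+5≡6=g; a(0)→21·0+5≡5=f; l(11)→21·11+5≡2=c; c(2)→21·2+5≡21=v; o(14)→21·14+5≡13=n; n(13)→21·13+5≡18=s (all mod 26).

gfcvns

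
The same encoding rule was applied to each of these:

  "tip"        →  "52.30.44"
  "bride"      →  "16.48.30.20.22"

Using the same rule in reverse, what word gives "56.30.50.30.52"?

t(#20)→52 and i(#9)→30: differences scale by 2, so n = 2·pos + 12. Each letter becomes 2×(its alphabet position, a=1..z=26) + 12.
Decoding 56.30.50.30.52: 56→(56−12)÷2=22=v, 30→(30−12)÷2=9=i, 50→(50−12)÷2=19=s, 30→(30−12)÷2=9=i, 52→(52−12)÷2=20=t.

visit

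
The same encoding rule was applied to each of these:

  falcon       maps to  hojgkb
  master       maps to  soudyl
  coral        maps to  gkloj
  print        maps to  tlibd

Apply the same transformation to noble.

bkxjy

This is an affine cipher: with a=0,…,z=25, each position x becomes (9x+14) mod 26.
On noble: n(13)→9·13+14≡1=b; o(14)→9·14+14≡10=k; b(1)→9·1+14≡23=x; l(11)→9·11+14≡9=j; e(4)→9·4+14≡24=y (all mod 26).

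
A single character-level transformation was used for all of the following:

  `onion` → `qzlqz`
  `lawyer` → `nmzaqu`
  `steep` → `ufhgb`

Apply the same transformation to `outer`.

Shifts by position in onion: pos 0: o→q (+2), pos 1: n→z (+12), pos 2: i→l (+3), pos 3: o→q (+2), pos 4: n→z (+12) — repeating every 3. The shifts repeat in a cycle of length 3: positions 0,1,… shift by +2, +12, +3, then the pattern repeats.
On outer: o+2=q, u+12=g, t+3=w, e+2=g, r+12=d.

qgwgd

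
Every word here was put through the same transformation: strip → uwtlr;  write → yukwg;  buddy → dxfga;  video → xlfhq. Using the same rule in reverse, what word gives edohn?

The shifts repeat in a cycle of length 2: positions 0,1,… shift by +2, +3, then the pattern repeats.
Undoing it on edohn: e−2=c, d−3=a, o−2=m, h−3=e, n−2=l.

camel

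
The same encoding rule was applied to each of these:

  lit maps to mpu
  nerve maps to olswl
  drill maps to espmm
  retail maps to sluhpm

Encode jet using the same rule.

klu

The shift depends on letter class: consonant l→m is +1, but vowel i→p is +7. The rule splits by letter class: vowels +7, consonants +1.
Applying it to jet: j(cons)+1=k, e(vowel)+7=l, t(cons)+1=u.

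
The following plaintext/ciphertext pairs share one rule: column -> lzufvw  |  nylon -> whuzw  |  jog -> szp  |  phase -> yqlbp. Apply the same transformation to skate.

btlcp

Vowels shift forward by 11 and consonants shift forward by 9.
On skate: s(cons)+9=b, k(cons)+9=t, a(vowel)+11=l, t(cons)+9=c, e(vowel)+11=p.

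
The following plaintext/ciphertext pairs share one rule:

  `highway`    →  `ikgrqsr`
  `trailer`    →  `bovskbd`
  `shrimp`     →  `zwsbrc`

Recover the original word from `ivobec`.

surely

Read the word backwards and shift each letter +10.
Reversing it on ivobec: shift back: i−10=y, v−10=l, o−10=e, b−10=r, e−10=u, c−10=s → ylerus; then reverse → surely.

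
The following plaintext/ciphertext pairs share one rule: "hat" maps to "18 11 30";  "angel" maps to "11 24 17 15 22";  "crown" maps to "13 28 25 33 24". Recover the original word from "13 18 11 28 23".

Letters become their 1-based position plus 10 (so a→11, b→12, …).
Decoding 13 18 11 28 23: 13→(13−10)÷1=3=c, 18→(18−10)÷1=8=h, 11→(11−10)÷1=1=a, 28→(28−10)÷1=18=r, 23→(23−10)÷1=13=m.

charm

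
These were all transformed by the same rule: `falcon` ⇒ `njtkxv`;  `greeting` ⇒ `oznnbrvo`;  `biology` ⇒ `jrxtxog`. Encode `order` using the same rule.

The shift depends on letter class: consonant f→n is +8, but vowel a→j is +9. Vowels shift forward by 9 and consonants shift forward by 8.
For order: o(vowel)+9=x, r(cons)+8=z, d(cons)+8=l, e(vowel)+9=n, r(cons)+8=z.

xzlnz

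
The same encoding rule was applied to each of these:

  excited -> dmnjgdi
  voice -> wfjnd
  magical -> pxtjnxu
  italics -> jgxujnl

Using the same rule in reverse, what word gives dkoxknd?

enhance

e(4)→d(3) and x(23)→m(12) fit y≡21x+23 (mod 26); the inverse of 21 mod 26 is 5. Treating letters as 0–25, the rule is x ↦ 21x + 23 (mod 26).
Decoding dkoxknd: d(3)→5·(3−23)≡4=e; k(10)→5·(10−23)≡13=n; o(14)→5·(14−23)≡7=h; x(23)→5·(23−23)≡0=a; k(10)→5·(10−23)≡13=n; n(13)→5·(13−23)≡2=c; d(3)→5·(3−23)≡4=e (all mod 26).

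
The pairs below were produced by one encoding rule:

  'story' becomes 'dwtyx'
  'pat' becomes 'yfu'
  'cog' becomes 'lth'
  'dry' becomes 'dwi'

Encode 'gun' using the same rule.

The output letters match the input read backwards, each shifted +5: story reversed is yrots. Read the word backwards and shift each letter +5.
Applying it to gun: reverse → nug; then shift: n+5=s, u+5=z, g+5=l.

szl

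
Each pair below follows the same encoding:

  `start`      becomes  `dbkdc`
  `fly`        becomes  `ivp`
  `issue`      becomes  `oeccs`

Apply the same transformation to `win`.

The output letters match the input read backwards, each shifted +10: start reversed is trats. Read the word backwards and shift each letter +10.
For win: reverse → niw; then shift: n+10=x, i+10=s, w+10=g.

xsg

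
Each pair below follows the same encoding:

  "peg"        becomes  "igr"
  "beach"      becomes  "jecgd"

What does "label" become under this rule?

ngdcn

The output letters match the input read backwards, each shifted +2: peg reversed is gep. The word is reversed, then every letter is shifted forward by 2.
On label: reverse → lebal; then shift: l+2=n, e+2=g, b+2=d, a+2=c, l+2=n.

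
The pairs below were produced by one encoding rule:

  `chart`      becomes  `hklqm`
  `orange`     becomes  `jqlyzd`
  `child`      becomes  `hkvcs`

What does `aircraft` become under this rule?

lvqhqlom

c(2)→h(7) and h(7)→k(10) fit y≡11x+11 (mod 26); the inverse of 11 mod 26 is 19. Treating letters as 0–25, the rule is x ↦ 11x + 11 (mod 26).
For aircraft: a(0)→11·0+11≡11=l; i(8)→11·8+11≡21=v; r(17)→11·17+11≡16=q; c(2)→11·2+11≡7=h; r(17)→11·17+11≡16=q; a(0)→11·0+11≡11=l; f(5)→11·5+11≡14=o; t(19)→11·19+11≡12=m (all mod 26).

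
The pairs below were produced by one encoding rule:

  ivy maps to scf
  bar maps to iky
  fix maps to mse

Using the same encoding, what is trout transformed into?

The shift depends on letter class: consonant v→c is +7, but vowel i→s is +10. The rule splits by letter class: vowels +10, consonants +7.
For trout: t(cons)+7=a, r(cons)+7=y, o(vowel)+10=y, u(vowel)+10=e, t(cons)+7=a.

ayyea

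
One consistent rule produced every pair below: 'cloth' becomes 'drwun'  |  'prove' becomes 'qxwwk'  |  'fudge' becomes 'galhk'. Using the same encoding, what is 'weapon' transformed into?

Shifts by position in cloth: pos 0: c→d (+1), pos 1: l→r (+6), pos 2: o→w (+8), pos 3: t→u (+1), pos 4: h→n (+6) — repeating every 3. It's a Vigenère-style cipher with numeric key [1,6,8]: position i shifts by key[i mod 3].
Applying it to weapon: w+1=x, e+6=k, a+8=i, p+1=q, o+6=u, n+8=v.

xkiquv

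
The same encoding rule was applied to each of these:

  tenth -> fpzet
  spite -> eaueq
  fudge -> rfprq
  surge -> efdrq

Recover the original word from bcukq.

Shifts by position in tenth: pos 0: t→f (+12), pos 1: e→p (+11), pos 2: n→z (+12), pos 3: t→e (+11) — repeating every 2. A repeating key of period 2 is used — shifts +12, +11 over and over.
Decoding bcukq: b−12=p, c−11=r, u−12=i, k−11=z, q−12=e.

prize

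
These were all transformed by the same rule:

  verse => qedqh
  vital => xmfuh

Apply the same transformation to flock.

woaxr

The output letters match the input read backwards, each shifted +12: verse reversed is esrev. Read the word backwards and shift each letter +12.
On flock: reverse → kcolf; then shift: k+12=w, c+12=o, o+12=a, l+12=x, f+12=r.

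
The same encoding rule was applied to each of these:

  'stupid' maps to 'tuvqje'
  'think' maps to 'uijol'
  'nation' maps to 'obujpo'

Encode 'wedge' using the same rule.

xfehf

Compare letters: s→t is +1, t→u is +1, u→v is +1 — a constant shift. It's a constant shift of +1 (ROT1).
For wedge: w+1=x, e+1=f, d+1=e, g+1=h, e+1=f.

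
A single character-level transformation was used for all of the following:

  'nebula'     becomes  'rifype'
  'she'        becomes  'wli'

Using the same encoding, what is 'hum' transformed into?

lyq

Each letter is shifted forward by 4 in the alphabet (a Caesar shift of +4).
Applying it to hum: h+4=l, u+4=y, m+4=q.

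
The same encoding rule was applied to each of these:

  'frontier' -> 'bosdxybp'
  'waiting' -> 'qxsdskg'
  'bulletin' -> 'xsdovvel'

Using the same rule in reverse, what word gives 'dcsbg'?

The output letters match the input read backwards, each shifted +10: frontier reversed is reitnorf. Read the word backwards and shift each letter +10.
Reversing it on dcsbg: shift back: d−10=t, c−10=s, s−10=i, b−10=r, g−10=w → tsirw; then reverse → wrist.

wrist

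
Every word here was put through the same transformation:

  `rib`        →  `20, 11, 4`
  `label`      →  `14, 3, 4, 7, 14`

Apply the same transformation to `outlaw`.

r is letter #18 and maps to 20: an offset of 2. Letters become their 1-based position plus 2 (so a→3, b→4, …).
On outlaw: o=15→17, u=21→23, t=20→22, l=12→14, a=1→3, w=23→25.

17, 23, 22, 14, 3, 25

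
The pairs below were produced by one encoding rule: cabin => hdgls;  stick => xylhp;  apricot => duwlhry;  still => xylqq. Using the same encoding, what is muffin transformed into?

The shift depends on letter class: consonant c→h is +5, but vowel a→d is +3. The rule splits by letter class: vowels +3, consonants +5.
For muffin: m(cons)+5=r, u(vowel)+3=x, f(cons)+5=k, f(cons)+5=k, i(vowel)+3=l, n(cons)+5=s.

rxkkls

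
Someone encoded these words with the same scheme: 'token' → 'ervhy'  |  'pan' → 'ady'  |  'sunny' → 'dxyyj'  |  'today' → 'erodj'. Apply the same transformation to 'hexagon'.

The shift depends on letter class: consonant t→e is +11, but vowel o→r is +3. Vowels shift forward by 3 and consonants shift forward by 11.
For hexagon: h(cons)+11=s, e(vowel)+3=h, x(cons)+11=i, a(vowel)+3=d, g(cons)+11=r, o(vowel)+3=r, n(cons)+11=y.

shidrry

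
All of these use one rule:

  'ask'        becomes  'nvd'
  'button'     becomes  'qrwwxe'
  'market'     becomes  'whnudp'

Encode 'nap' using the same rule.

Read the word backwards and shift each letter +3.
On nap: reverse → pan; then shift: p+3=s, a+3=d, n+3=q.

sdq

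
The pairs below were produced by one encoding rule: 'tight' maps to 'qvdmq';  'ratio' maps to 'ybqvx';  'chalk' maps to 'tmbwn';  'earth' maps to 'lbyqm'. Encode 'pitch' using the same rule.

gvqtm

This is an affine cipher: with a=0,…,z=25, each position x becomes (9x+1) mod 26.
On pitch: p(15)→9·15+1≡6=g; i(8)→9·8+1≡21=v; t(19)→9·19+1≡16=q; c(2)→9·2+1≡19=t; h(7)→9·7+1≡12=m (all mod 26).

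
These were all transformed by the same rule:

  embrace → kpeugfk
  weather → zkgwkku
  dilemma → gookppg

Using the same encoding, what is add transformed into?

The shift depends on letter class: consonant m→p is +3, but vowel e→k is +6. Vowels shift forward by 6 and consonants shift forward by 3.
Applying it to add: a(vowel)+6=g, d(cons)+3=g, d(cons)+3=g.

ggg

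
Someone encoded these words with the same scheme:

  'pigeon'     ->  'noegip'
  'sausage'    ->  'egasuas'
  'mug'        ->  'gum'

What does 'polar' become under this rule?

The output letters match the input read backwards: pigeon reversed is noegip. It's just the letters in reverse order.
On polar: reverse → ralop.

ralop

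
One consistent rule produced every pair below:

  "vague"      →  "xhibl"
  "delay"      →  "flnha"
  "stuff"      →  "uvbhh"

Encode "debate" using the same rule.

fldhvl

The rule splits by letter class: vowels +7, consonants +2.
For debate: d(cons)+2=f, e(vowel)+7=l, b(cons)+2=d, a(vowel)+7=h, t(cons)+2=v, e(vowel)+7=l.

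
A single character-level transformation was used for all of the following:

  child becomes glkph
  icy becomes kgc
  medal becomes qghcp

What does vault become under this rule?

Two shifts are in play — +2 for a/e/i/o/u, +4 for every other letter.
On vault: v(cons)+4=z, a(vowel)+2=c, u(vowel)+2=w, l(cons)+4=p, t(cons)+4=x.

zcwpx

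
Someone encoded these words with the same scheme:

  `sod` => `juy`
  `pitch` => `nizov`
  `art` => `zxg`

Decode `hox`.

rib

The output letters match the input read backwards, each shifted +6: sod reversed is dos. The word is reversed, then every letter is shifted forward by 6.
Reversing it on hox: shift back: h−6=b, o−6=i, x−6=r → bir; then reverse → rib.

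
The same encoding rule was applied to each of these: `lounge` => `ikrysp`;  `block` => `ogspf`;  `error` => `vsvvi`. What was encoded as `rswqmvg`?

The output letters match the input read backwards, each shifted +4: lounge reversed is egnuol. Read the word backwards and shift each letter +4.
Undoing it on rswqmvg: shift back: r−4=n, s−4=o, w−4=s, q−4=m, m−4=i, v−4=r, g−4=c → nosmirc; then reverse → crimson.

crimson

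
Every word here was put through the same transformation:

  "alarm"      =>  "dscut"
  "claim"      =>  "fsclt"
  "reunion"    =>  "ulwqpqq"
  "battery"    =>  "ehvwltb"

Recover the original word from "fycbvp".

Shifts by position in alarm: pos 0: a→d (+3), pos 1: l→s (+7), pos 2: a→c (+2), pos 3: r→u (+3), pos 4: m→t (+7) — repeating every 3. It's a Vigenère-style cipher with numeric key [3,7,2]: position i shifts by key[i mod 3].
Reversing it on fycbvp: f−3=c, y−7=r, c−2=a, b−3=y, v−7=o, p−2=n.

crayon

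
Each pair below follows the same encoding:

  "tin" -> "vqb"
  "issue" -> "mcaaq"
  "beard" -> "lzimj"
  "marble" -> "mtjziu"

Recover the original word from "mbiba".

state

Read the word backwards and shift each letter +8.
Decoding mbiba: shift back: m−8=e, b−8=t, i−8=a, b−8=t, a−8=s → etats; then reverse → state.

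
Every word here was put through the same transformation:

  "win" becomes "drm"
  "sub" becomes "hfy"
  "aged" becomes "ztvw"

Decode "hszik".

sharp

Each pair mirrors across the alphabet (w↔d, i↔r, n↔m): positions sum to 25. Letters are reflected about the middle of the alphabet (position → 25−position): Atbash.
Reversing it on hszik: h↔s, s↔h, z↔a, i↔r, k↔p.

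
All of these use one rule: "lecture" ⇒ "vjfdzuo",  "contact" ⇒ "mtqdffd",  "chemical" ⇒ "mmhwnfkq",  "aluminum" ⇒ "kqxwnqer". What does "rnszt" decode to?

hippo

It's a Vigenère-style cipher with numeric key [10,5,3]: position i shifts by key[i mod 3].
Decoding rnszt: r−10=h, n−5=i, s−3=p, z−10=p, t−5=o.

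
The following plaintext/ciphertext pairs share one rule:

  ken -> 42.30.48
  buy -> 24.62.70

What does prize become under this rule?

k(#11)→42 and e(#5)→30: differences scale by 2, so n = 2·pos + 20. Each letter becomes 2×(its alphabet position, a=1..z=26) + 20.
For prize: p=16→52, r=18→56, i=9→38, z=26→72, e=5→30.

52.56.38.72.30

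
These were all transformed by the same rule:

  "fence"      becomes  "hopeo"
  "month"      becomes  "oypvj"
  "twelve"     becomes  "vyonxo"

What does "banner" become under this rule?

The shift depends on letter class: consonant f→h is +2, but vowel e→o is +10. The rule splits by letter class: vowels +10, consonants +2.
On banner: b(cons)+2=d, a(vowel)+10=k, n(cons)+2=p, n(cons)+2=p, e(vowel)+10=o, r(cons)+2=t.

dkppot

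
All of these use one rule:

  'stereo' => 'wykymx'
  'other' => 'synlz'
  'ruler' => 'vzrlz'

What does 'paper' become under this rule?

In stereo: s→w is +4, t→y is +5, e→k is +6, r→y is +7 — the shift increases by 1 each position. Each letter shifts forward by (position + 4), i.e. 4, 5, 6, … — the shift grows by one for each successive letter.
On paper: p+4=t, a+5=f, p+6=v, e+7=l, r+8=z.

tfvlz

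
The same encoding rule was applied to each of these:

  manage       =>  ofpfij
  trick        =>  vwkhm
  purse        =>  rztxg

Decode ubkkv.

The shifts repeat in a cycle of length 2: positions 0,1,… shift by +2, +5, then the pattern repeats.
Reversing it on ubkkv: u−2=s, b−5=w, k−2=i, k−5=f, v−2=t.

swift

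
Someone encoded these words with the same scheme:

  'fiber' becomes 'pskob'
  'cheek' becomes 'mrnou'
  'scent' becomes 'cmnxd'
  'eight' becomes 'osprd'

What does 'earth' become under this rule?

Shifts by position in fiber: pos 0: f→p (+10), pos 1: i→s (+10), pos 2: b→k (+9), pos 3: e→o (+10), pos 4: r→b (+10) — repeating every 3. A repeating key of period 3 is used — shifts +10, +10, +9 over and over.
For earth: e+10=o, a+10=k, r+9=a, t+10=d, h+10=r.

okadr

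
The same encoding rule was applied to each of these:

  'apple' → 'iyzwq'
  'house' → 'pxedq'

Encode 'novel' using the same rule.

vxfpx

Letter i (0-indexed) is shifted by i+8, so successive shifts are 8, 9, 10, ….
For novel: n+8=v, o+9=x, v+10=f, e+11=p, l+12=x.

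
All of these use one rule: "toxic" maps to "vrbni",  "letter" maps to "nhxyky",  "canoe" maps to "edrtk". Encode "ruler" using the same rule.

txpjx

The shift increases by 1 at each position, starting from +2: 2, 3, 4, ….
For ruler: r+2=t, u+3=x, l+4=p, e+5=j, r+6=x.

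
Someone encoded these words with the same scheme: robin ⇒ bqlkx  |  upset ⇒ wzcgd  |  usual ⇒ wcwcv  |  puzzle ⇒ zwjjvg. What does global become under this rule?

qvqlcv

The rule splits by letter class: vowels +2, consonants +10.
Applying it to global: g(cons)+10=q, l(cons)+10=v, o(vowel)+2=q, b(cons)+10=l, a(vowel)+2=c, l(cons)+10=v.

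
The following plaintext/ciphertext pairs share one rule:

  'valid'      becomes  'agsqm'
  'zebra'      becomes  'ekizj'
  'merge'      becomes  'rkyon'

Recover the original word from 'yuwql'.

In valid: v→a is +5, a→g is +6, l→s is +7, i→q is +8 — the shift increases by 1 each position. Each letter shifts forward by (position + 5), i.e. 5, 6, 7, … — the shift grows by one for each successive letter.
Undoing it on yuwql: y−5=t, u−6=o, w−7=p, q−8=i, l−9=c.

topic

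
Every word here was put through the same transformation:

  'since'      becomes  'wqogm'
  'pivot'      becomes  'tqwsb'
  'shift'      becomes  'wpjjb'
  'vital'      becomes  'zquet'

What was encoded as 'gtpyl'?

Shifts by position in since: pos 0: s→w (+4), pos 1: i→q (+8), pos 2: n→o (+1), pos 3: c→g (+4), pos 4: e→m (+8) — repeating every 3. It's a Vigenère-style cipher with numeric key [4,8,1]: position i shifts by key[i mod 3].
Reversing it on gtpyl: g−4=c, t−8=l, p−1=o, y−4=u, l−8=d.

cloud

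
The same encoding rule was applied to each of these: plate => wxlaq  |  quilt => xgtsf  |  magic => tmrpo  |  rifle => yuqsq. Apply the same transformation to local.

Shifts by position in plate: pos 0: p→w (+7), pos 1: l→x (+12), pos 2: a→l (+11), pos 3: t→a (+7), pos 4: e→q (+12) — repeating every 3. It's a Vigenère-style cipher with numeric key [7,12,11]: position i shifts by key[i mod 3].
Applying it to local: l+7=s, o+12=a, c+11=n, a+7=h, l+12=x.

sanhx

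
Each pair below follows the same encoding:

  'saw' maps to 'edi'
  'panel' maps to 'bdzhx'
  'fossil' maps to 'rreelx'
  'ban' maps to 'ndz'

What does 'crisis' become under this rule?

The shift depends on letter class: consonant s→e is +12, but vowel a→d is +3. Two shifts are in play — +3 for a/e/i/o/u, +12 for every other letter.
For crisis: c(cons)+12=o, r(cons)+12=d, i(vowel)+3=l, s(cons)+12=e, i(vowel)+3=l, s(cons)+12=e.

odlele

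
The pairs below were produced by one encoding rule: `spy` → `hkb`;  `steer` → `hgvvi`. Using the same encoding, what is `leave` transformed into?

ovzev

Each pair mirrors across the alphabet (s↔h, p↔k, y↔b): positions sum to 25. Each letter is replaced by its mirror in the alphabet: a↔z, b↔y, c↔x, and so on (the Atbash cipher).
Applying it to leave: l↔o, e↔v, a↔z, v↔e, e↔v.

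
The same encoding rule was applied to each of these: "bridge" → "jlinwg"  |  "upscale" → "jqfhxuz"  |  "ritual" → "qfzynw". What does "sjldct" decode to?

The output letters match the input read backwards, each shifted +5: bridge reversed is egdirb. The word is reversed, then every letter is shifted forward by 5.
Reversing it on sjldct: shift back: s−5=n, j−5=e, l−5=g, d−5=y, c−5=x, t−5=o → negyxo; then reverse → oxygen.

oxygen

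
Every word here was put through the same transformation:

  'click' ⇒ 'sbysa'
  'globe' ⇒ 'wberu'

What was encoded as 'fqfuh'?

Compare letters: c→s is +16, l→b is +16, i→y is +16 — a constant shift. This is a Caesar cipher with shift 16.
Reversing it on fqfuh: f−16=p, q−16=a, f−16=p, u−16=e, h−16=r.

paper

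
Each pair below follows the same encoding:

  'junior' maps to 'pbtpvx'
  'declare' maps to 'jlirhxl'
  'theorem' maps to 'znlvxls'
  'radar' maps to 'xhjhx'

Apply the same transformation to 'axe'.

hdl

The shift depends on letter class: consonant j→p is +6, but vowel u→b is +7. The rule splits by letter class: vowels +7, consonants +6.
Applying it to axe: a(vowel)+7=h, x(cons)+6=d, e(vowel)+7=l.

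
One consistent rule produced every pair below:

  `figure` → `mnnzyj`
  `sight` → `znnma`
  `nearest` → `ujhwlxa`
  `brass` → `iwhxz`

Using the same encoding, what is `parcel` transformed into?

Shifts by position in figure: pos 0: f→m (+7), pos 1: i→n (+5), pos 2: g→n (+7), pos 3: u→z (+5) — repeating every 2. The shifts repeat in a cycle of length 2: positions 0,1,… shift by +7, +5, then the pattern repeats.
For parcel: p+7=w, a+5=f, r+7=y, c+5=h, e+7=l, l+5=q.

wfyhlq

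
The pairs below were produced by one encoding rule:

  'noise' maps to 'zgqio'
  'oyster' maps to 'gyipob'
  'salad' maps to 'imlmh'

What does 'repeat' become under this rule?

This is an affine cipher: with a=0,…,z=25, each position x becomes (7x+12) mod 26.
On repeat: r(17)→7·17+12≡1=b; e(4)→7·4+12≡14=o; p(15)→7·15+12≡13=n; e(4)→7·4+12≡14=o; a(0)→7·0+12≡12=m; t(19)→7·19+12≡15=p (all mod 26).

bonomp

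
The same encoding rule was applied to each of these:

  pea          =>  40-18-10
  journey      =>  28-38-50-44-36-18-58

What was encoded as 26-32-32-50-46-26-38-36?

p(#16)→40 and e(#5)→18: differences scale by 2, so n = 2·pos + 8. Each letter becomes 2×(its alphabet position, a=1..z=26) + 8.
Reversing it on 26-32-32-50-46-26-38-36: 26→(26−8)÷2=9=i, 32→(32−8)÷2=12=l, 32→(32−8)÷2=12=l, 50→(50−8)÷2=21=u, 46→(46−8)÷2=19=s, 26→(26−8)÷2=9=i, 38→(38−8)÷2=15=o, 36→(36−8)÷2=14=n.

illusion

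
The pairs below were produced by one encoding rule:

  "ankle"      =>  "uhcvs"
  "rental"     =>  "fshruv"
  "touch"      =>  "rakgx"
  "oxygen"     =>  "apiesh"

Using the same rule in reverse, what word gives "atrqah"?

a(0)→u(20) and n(13)→h(7) fit y≡19x+20 (mod 26); the inverse of 19 mod 26 is 11. This is an affine cipher: with a=0,…,z=25, each position x becomes (19x+20) mod 26.
Decoding atrqah: a(0)→11·(0−20)≡14=o; t(19)→11·(19−20)≡15=p; r(17)→11·(17−20)≡19=t; q(16)→11·(16−20)≡8=i; a(0)→11·(0−20)≡14=o; h(7)→11·(7−20)≡13=n (all mod 26).

option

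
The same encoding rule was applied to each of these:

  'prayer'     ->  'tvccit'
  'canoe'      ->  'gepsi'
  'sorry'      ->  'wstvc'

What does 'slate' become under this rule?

wpcxi

Shifts by position in prayer: pos 0: p→t (+4), pos 1: r→v (+4), pos 2: a→c (+2), pos 3: y→c (+4), pos 4: e→i (+4), pos 5: r→t (+2) — repeating every 3. It's a Vigenère-style cipher with numeric key [4,4,2]: position i shifts by key[i mod 3].
Applying it to slate: s+4=w, l+4=p, a+2=c, t+4=x, e+4=i.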